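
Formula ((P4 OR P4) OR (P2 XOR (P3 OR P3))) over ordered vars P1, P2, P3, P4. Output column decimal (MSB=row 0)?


Formula: ((P4 OR P4) OR (P2 XOR (P3 OR P3))) over P1, P2, P3, P4 (16 rows)
Evaluate each row (bits = P1,P2,P3,P4, MSB first):
  row 0 [0000]: ((0 OR 0) OR (0 XOR (0 OR 0))) -> 0
  row 1 [0001]: ((1 OR 1) OR (0 XOR (0 OR 0))) -> 1
  row 2 [0010]: ((0 OR 0) OR (0 XOR (1 OR 1))) -> 1
  row 3 [0011]: ((1 OR 1) OR (0 XOR (1 OR 1))) -> 1
  row 4 [0100]: ((0 OR 0) OR (1 XOR (0 OR 0))) -> 1
  row 5 [0101]: ((1 OR 1) OR (1 XOR (0 OR 0))) -> 1
  row 6 [0110]: ((0 OR 0) OR (1 XOR (1 OR 1))) -> 0
  row 7 [0111]: ((1 OR 1) OR (1 XOR (1 OR 1))) -> 1
  row 8 [1000]: ((0 OR 0) OR (0 XOR (0 OR 0))) -> 0
  row 9 [1001]: ((1 OR 1) OR (0 XOR (0 OR 0))) -> 1
  row 10 [1010]: ((0 OR 0) OR (0 XOR (1 OR 1))) -> 1
  row 11 [1011]: ((1 OR 1) OR (0 XOR (1 OR 1))) -> 1
  row 12 [1100]: ((0 OR 0) OR (1 XOR (0 OR 0))) -> 1
  row 13 [1101]: ((1 OR 1) OR (1 XOR (0 OR 0))) -> 1
  row 14 [1110]: ((0 OR 0) OR (1 XOR (1 OR 1))) -> 0
  row 15 [1111]: ((1 OR 1) OR (1 XOR (1 OR 1))) -> 1
Full result column, 4 rows per line (P1,P2 fixed per line; P3,P4 runs 00..11 left to right):
  rows 0-3 [P1,P2=00]: 0111  = hex 7
  rows 4-7 [P1,P2=01]: 1101  = hex D
  rows 8-11 [P1,P2=10]: 0111  = hex 7
  rows 12-15 [P1,P2=11]: 1101  = hex D
Output column (row 0 .. row 15) = 0111110101111101
Output column grouped in 4s = 0111 1101 0111 1101 = 0x7D7D
Convert to decimal digit by digit (value = value*16 + digit):
  7 -> 7
  7*16 + 13 (D) = 125
  125*16 + 7 = 2007
  2007*16 + 13 (D) = 32125
Decimal = 32125

32125


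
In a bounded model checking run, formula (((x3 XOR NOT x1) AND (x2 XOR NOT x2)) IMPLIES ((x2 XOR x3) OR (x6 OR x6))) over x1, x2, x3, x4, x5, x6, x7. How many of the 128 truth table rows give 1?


Formula: (((x3 XOR NOT x1) AND (x2 XOR NOT x2)) IMPLIES ((x2 XOR x3) OR (x6 OR x6))) over 7 vars (128 rows)
Evaluate each row (x1, x2, x3, x4, x5, x6, x7 as bits, MSB first):
  row 0 [0000000]: (((0 XOR NOT 0) AND (0 XOR NOT 0)) IMPLIES ((0 XOR 0) OR (0 OR 0))) -> 0
  row 1 [0000001]: (((0 XOR NOT 0) AND (0 XOR NOT 0)) IMPLIES ((0 XOR 0) OR (0 OR 0))) -> 0
  row 2 [0000010]: (((0 XOR NOT 0) AND (0 XOR NOT 0)) IMPLIES ((0 XOR 0) OR (1 OR 1))) -> 1
  row 3 [0000011]: (((0 XOR NOT 0) AND (0 XOR NOT 0)) IMPLIES ((0 XOR 0) OR (1 OR 1))) -> 1
  row 4 [0000100]: (((0 XOR NOT 0) AND (0 XOR NOT 0)) IMPLIES ((0 XOR 0) OR (0 OR 0))) -> 0
  (every remaining row is evaluated the same way; all 128 results are listed next)
Full result column, 8 rows per line (x1,x2,x3,x4 fixed per line; x5,x6,x7 runs 000..111 left to right):
  rows 0-7 [x1,x2,x3,x4=0000]: 00110011  (ones: 4)
  rows 8-15 [x1,x2,x3,x4=0001]: 00110011  (ones: 4)
  rows 16-23 [x1,x2,x3,x4=0010]: 11111111  (ones: 8)
  rows 24-31 [x1,x2,x3,x4=0011]: 11111111  (ones: 8)
  rows 32-39 [x1,x2,x3,x4=0100]: 11111111  (ones: 8)
  rows 40-47 [x1,x2,x3,x4=0101]: 11111111  (ones: 8)
  rows 48-55 [x1,x2,x3,x4=0110]: 11111111  (ones: 8)
  rows 56-63 [x1,x2,x3,x4=0111]: 11111111  (ones: 8)
  rows 64-71 [x1,x2,x3,x4=1000]: 11111111  (ones: 8)
  rows 72-79 [x1,x2,x3,x4=1001]: 11111111  (ones: 8)
  rows 80-87 [x1,x2,x3,x4=1010]: 11111111  (ones: 8)
  rows 88-95 [x1,x2,x3,x4=1011]: 11111111  (ones: 8)
  rows 96-103 [x1,x2,x3,x4=1100]: 11111111  (ones: 8)
  rows 104-111 [x1,x2,x3,x4=1101]: 11111111  (ones: 8)
  rows 112-119 [x1,x2,x3,x4=1110]: 00110011  (ones: 4)
  rows 120-127 [x1,x2,x3,x4=1111]: 00110011  (ones: 4)
Count of 1-rows = 4+4+8+8+8+8+8+8+8+8+8+8+8+8+4+4 = 112

112


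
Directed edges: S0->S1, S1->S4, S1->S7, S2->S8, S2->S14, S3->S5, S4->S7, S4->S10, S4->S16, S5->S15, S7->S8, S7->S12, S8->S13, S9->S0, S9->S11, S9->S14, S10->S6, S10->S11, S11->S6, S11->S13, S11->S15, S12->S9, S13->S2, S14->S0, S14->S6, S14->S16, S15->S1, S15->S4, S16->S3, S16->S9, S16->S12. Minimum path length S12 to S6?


BFS layer-by-layer from S12:
  dist 0: {S12}
  dist 1: {S9}
  dist 2: {S0, S11, S14}
  dist 3: {S1, S6, S13, S15, S16}
  -> S6 reached at distance 3
Shortest path length = 3

3


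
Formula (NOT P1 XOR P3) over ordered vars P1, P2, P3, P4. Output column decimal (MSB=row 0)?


Formula: (NOT P1 XOR P3) over P1, P2, P3, P4 (16 rows)
Evaluate each row (bits = P1,P2,P3,P4, MSB first):
  row 0 [0000]: (NOT 0 XOR 0) -> 1
  row 1 [0001]: (NOT 0 XOR 0) -> 1
  row 2 [0010]: (NOT 0 XOR 1) -> 0
  row 3 [0011]: (NOT 0 XOR 1) -> 0
  row 4 [0100]: (NOT 0 XOR 0) -> 1
  row 5 [0101]: (NOT 0 XOR 0) -> 1
  row 6 [0110]: (NOT 0 XOR 1) -> 0
  row 7 [0111]: (NOT 0 XOR 1) -> 0
  row 8 [1000]: (NOT 1 XOR 0) -> 0
  row 9 [1001]: (NOT 1 XOR 0) -> 0
  row 10 [1010]: (NOT 1 XOR 1) -> 1
  row 11 [1011]: (NOT 1 XOR 1) -> 1
  row 12 [1100]: (NOT 1 XOR 0) -> 0
  row 13 [1101]: (NOT 1 XOR 0) -> 0
  row 14 [1110]: (NOT 1 XOR 1) -> 1
  row 15 [1111]: (NOT 1 XOR 1) -> 1
Full result column, 4 rows per line (P1,P2 fixed per line; P3,P4 runs 00..11 left to right):
  rows 0-3 [P1,P2=00]: 1100  = hex C
  rows 4-7 [P1,P2=01]: 1100  = hex C
  rows 8-11 [P1,P2=10]: 0011  = hex 3
  rows 12-15 [P1,P2=11]: 0011  = hex 3
Output column (row 0 .. row 15) = 1100110000110011
Output column grouped in 4s = 1100 1100 0011 0011 = 0xCC33
Convert to decimal digit by digit (value = value*16 + digit):
  C -> 12
  12*16 + 12 (C) = 204
  204*16 + 3 = 3267
  3267*16 + 3 = 52275
Decimal = 52275

52275


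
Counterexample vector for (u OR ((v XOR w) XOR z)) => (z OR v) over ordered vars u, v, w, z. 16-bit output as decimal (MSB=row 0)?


F1 = (u OR ((v XOR w) XOR z))
F2 = (z OR v)
Counterexample to F1=>F2 is where F1=1 and F2=0.
Evaluate each row (bits = u,v,w,z, MSB first):
  row 0 [0000]: F1=0 F2=0 -> F1&~F2 -> 0
  row 1 [0001]: F1=1 F2=1 -> F1&~F2 -> 0
  row 2 [0010]: F1=1 F2=0 -> F1&~F2 -> 1
  row 3 [0011]: F1=0 F2=1 -> F1&~F2 -> 0
  row 4 [0100]: F1=1 F2=1 -> F1&~F2 -> 0
  row 5 [0101]: F1=0 F2=1 -> F1&~F2 -> 0
  row 6 [0110]: F1=0 F2=1 -> F1&~F2 -> 0
  row 7 [0111]: F1=1 F2=1 -> F1&~F2 -> 0
  row 8 [1000]: F1=1 F2=0 -> F1&~F2 -> 1
  row 9 [1001]: F1=1 F2=1 -> F1&~F2 -> 0
  row 10 [1010]: F1=1 F2=0 -> F1&~F2 -> 1
  row 11 [1011]: F1=1 F2=1 -> F1&~F2 -> 0
  row 12 [1100]: F1=1 F2=1 -> F1&~F2 -> 0
  row 13 [1101]: F1=1 F2=1 -> F1&~F2 -> 0
  row 14 [1110]: F1=1 F2=1 -> F1&~F2 -> 0
  row 15 [1111]: F1=1 F2=1 -> F1&~F2 -> 0
Full result column, 4 rows per line (u,v fixed per line; w,z runs 00..11 left to right):
  rows 0-3 [u,v=00]: 0010  = hex 2
  rows 4-7 [u,v=01]: 0000  = hex 0
  rows 8-11 [u,v=10]: 1010  = hex A
  rows 12-15 [u,v=11]: 0000  = hex 0
Counterexample vector (row 0 .. row 15) = 0010000010100000
Output column grouped in 4s = 0010 0000 1010 0000 = 0x20A0
Convert to decimal digit by digit (value = value*16 + digit):
  2 -> 2
  2*16 + 0 = 32
  32*16 + 10 (A) = 522
  522*16 + 0 = 8352
Decimal = 8352

8352


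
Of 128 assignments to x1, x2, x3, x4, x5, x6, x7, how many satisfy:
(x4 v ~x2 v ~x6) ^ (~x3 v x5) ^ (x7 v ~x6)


CNF with 3 clauses over 7 vars (128 assignments).
An assignment satisfies CNF iff every clause has >=1 true literal.
Check each row (bits = x1,x2,x3,x4,x5,x6,x7; clause T/F shown):
  row 0 [0000000]: clauses=TTT -> 1
  row 1 [0000001]: clauses=TTT -> 1
  row 2 [0000010]: clauses=TTF -> 0
  row 3 [0000011]: clauses=TTT -> 1
  row 4 [0000100]: clauses=TTT -> 1
  (every remaining row is evaluated the same way; all 128 results are listed next)
Full result column, 8 rows per line (x1,x2,x3,x4 fixed per line; x5,x6,x7 runs 000..111 left to right):
  rows 0-7 [x1,x2,x3,x4=0000]: 11011101  (ones: 6)
  rows 8-15 [x1,x2,x3,x4=0001]: 11011101  (ones: 6)
  rows 16-23 [x1,x2,x3,x4=0010]: 00001101  (ones: 3)
  rows 24-31 [x1,x2,x3,x4=0011]: 00001101  (ones: 3)
  rows 32-39 [x1,x2,x3,x4=0100]: 11001100  (ones: 4)
  rows 40-47 [x1,x2,x3,x4=0101]: 11011101  (ones: 6)
  rows 48-55 [x1,x2,x3,x4=0110]: 00001100  (ones: 2)
  rows 56-63 [x1,x2,x3,x4=0111]: 00001101  (ones: 3)
  rows 64-71 [x1,x2,x3,x4=1000]: 11011101  (ones: 6)
  rows 72-79 [x1,x2,x3,x4=1001]: 11011101  (ones: 6)
  rows 80-87 [x1,x2,x3,x4=1010]: 00001101  (ones: 3)
  rows 88-95 [x1,x2,x3,x4=1011]: 00001101  (ones: 3)
  rows 96-103 [x1,x2,x3,x4=1100]: 11001100  (ones: 4)
  rows 104-111 [x1,x2,x3,x4=1101]: 11011101  (ones: 6)
  rows 112-119 [x1,x2,x3,x4=1110]: 00001100  (ones: 2)
  rows 120-127 [x1,x2,x3,x4=1111]: 00001101  (ones: 3)
Satisfying assignments = 6+6+3+3+4+6+2+3+6+6+3+3+4+6+2+3 = 66

66


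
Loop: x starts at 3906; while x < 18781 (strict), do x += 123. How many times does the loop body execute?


Step 1: x goes from 3906 toward 18781 by 123; the body runs while x<18781, so iterations = ceil((bound-start)/step)
Step 2: Distance=14875
Step 3: ceil(14875/123)=121

121


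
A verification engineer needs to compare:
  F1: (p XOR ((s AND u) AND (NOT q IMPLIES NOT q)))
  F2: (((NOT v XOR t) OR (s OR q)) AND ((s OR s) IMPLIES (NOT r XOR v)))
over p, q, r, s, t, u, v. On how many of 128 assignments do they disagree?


F1 = (p XOR ((s AND u) AND (NOT q IMPLIES NOT q)))
F2 = (((NOT v XOR t) OR (s OR q)) AND ((s OR s) IMPLIES (NOT r XOR v)))
Evaluate both on each of 128 rows (bits = p,q,r,s,t,u,v):
  row 0 [0000000]: F1=0 F2=1 (differ) -> 1
  row 1 [0000001]: F1=0 F2=0 -> 0
  row 2 [0000010]: F1=0 F2=1 (differ) -> 1
  row 3 [0000011]: F1=0 F2=0 -> 0
  row 4 [0000100]: F1=0 F2=0 -> 0
  (every remaining row is evaluated the same way; all 128 results are listed next)
Full result column, 8 rows per line (p,q,r,s fixed per line; t,u,v runs 000..111 left to right):
  rows 0-7 [p,q,r,s=0000]: 10100101  (ones: 4)
  rows 8-15 [p,q,r,s=0001]: 10011001  (ones: 4)
  rows 16-23 [p,q,r,s=0010]: 10100101  (ones: 4)
  rows 24-31 [p,q,r,s=0011]: 01100110  (ones: 4)
  rows 32-39 [p,q,r,s=0100]: 11111111  (ones: 8)
  rows 40-47 [p,q,r,s=0101]: 10011001  (ones: 4)
  rows 48-55 [p,q,r,s=0110]: 11111111  (ones: 8)
  rows 56-63 [p,q,r,s=0111]: 01100110  (ones: 4)
  rows 64-71 [p,q,r,s=1000]: 01011010  (ones: 4)
  rows 72-79 [p,q,r,s=1001]: 01100110  (ones: 4)
  rows 80-87 [p,q,r,s=1010]: 01011010  (ones: 4)
  rows 88-95 [p,q,r,s=1011]: 10011001  (ones: 4)
  rows 96-103 [p,q,r,s=1100]: 00000000  (ones: 0)
  rows 104-111 [p,q,r,s=1101]: 01100110  (ones: 4)
  rows 112-119 [p,q,r,s=1110]: 00000000  (ones: 0)
  rows 120-127 [p,q,r,s=1111]: 10011001  (ones: 4)
Disagreements = 4+4+4+4+8+4+8+4+4+4+4+4+0+4+0+4 = 64

64


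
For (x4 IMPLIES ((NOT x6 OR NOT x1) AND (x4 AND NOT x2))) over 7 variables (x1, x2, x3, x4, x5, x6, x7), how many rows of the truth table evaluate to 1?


Formula: (x4 IMPLIES ((NOT x6 OR NOT x1) AND (x4 AND NOT x2))) over 7 vars (128 rows)
Evaluate each row (x1, x2, x3, x4, x5, x6, x7 as bits, MSB first):
  row 0 [0000000]: (0 IMPLIES ((NOT 0 OR NOT 0) AND (0 AND NOT 0))) -> 1
  row 1 [0000001]: (0 IMPLIES ((NOT 0 OR NOT 0) AND (0 AND NOT 0))) -> 1
  row 2 [0000010]: (0 IMPLIES ((NOT 1 OR NOT 0) AND (0 AND NOT 0))) -> 1
  row 3 [0000011]: (0 IMPLIES ((NOT 1 OR NOT 0) AND (0 AND NOT 0))) -> 1
  row 4 [0000100]: (0 IMPLIES ((NOT 0 OR NOT 0) AND (0 AND NOT 0))) -> 1
  (every remaining row is evaluated the same way; all 128 results are listed next)
Full result column, 8 rows per line (x1,x2,x3,x4 fixed per line; x5,x6,x7 runs 000..111 left to right):
  rows 0-7 [x1,x2,x3,x4=0000]: 11111111  (ones: 8)
  rows 8-15 [x1,x2,x3,x4=0001]: 11111111  (ones: 8)
  rows 16-23 [x1,x2,x3,x4=0010]: 11111111  (ones: 8)
  rows 24-31 [x1,x2,x3,x4=0011]: 11111111  (ones: 8)
  rows 32-39 [x1,x2,x3,x4=0100]: 11111111  (ones: 8)
  rows 40-47 [x1,x2,x3,x4=0101]: 00000000  (ones: 0)
  rows 48-55 [x1,x2,x3,x4=0110]: 11111111  (ones: 8)
  rows 56-63 [x1,x2,x3,x4=0111]: 00000000  (ones: 0)
  rows 64-71 [x1,x2,x3,x4=1000]: 11111111  (ones: 8)
  rows 72-79 [x1,x2,x3,x4=1001]: 11001100  (ones: 4)
  rows 80-87 [x1,x2,x3,x4=1010]: 11111111  (ones: 8)
  rows 88-95 [x1,x2,x3,x4=1011]: 11001100  (ones: 4)
  rows 96-103 [x1,x2,x3,x4=1100]: 11111111  (ones: 8)
  rows 104-111 [x1,x2,x3,x4=1101]: 00000000  (ones: 0)
  rows 112-119 [x1,x2,x3,x4=1110]: 11111111  (ones: 8)
  rows 120-127 [x1,x2,x3,x4=1111]: 00000000  (ones: 0)
Count of 1-rows = 8+8+8+8+8+0+8+0+8+4+8+4+8+0+8+0 = 88

88


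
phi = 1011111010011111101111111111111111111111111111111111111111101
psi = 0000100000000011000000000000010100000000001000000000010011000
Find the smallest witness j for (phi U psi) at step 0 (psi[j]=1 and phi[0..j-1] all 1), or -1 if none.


(phi U psi) at 0: need smallest j with psi[j]=1 and phi[i]=1 for all i in [0,j).
Scan from step 0:
  step 0: phi=1, psi=0 -> continue
  step 1: phi=0 -> phi-prefix broken from here
  step 4: psi=1 but phi already failed -> not a witness
  step 14: psi=1 but phi already failed -> not a witness
  step 15: psi=1 but phi already failed -> not a witness
  step 29: psi=1 but phi already failed -> not a witness
  step 31: psi=1 but phi already failed -> not a witness
  step 42: psi=1 but phi already failed -> not a witness
  step 53: psi=1 but phi already failed -> not a witness
  step 56: psi=1 but phi already failed -> not a witness
  step 57: psi=1 but phi already failed -> not a witness
  end of trace: no witness -> -1
Witness step = -1

-1


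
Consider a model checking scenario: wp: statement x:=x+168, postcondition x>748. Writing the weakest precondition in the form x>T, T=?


Formula: wp(x:=E, P) = P[E/x] (substitute E for x in postcondition)
Step 1: Postcondition: x>748
Step 2: Substitute x+168 for x: x+168>748
Step 3: Solve for x: x > 748-168 = 580

580


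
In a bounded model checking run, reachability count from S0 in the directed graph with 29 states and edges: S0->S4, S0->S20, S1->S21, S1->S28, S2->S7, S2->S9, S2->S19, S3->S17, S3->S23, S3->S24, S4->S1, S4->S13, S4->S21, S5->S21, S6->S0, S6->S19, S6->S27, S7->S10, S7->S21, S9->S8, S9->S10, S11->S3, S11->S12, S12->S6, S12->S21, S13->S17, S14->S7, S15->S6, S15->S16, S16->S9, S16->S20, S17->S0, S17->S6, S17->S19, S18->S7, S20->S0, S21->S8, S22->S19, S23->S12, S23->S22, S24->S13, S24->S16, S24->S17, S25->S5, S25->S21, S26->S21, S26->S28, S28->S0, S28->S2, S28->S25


BFS from S0:
  layer 0: {S0}
  layer 1: {S4, S20}
  layer 2: {S1, S13, S21}
  layer 3: {S8, S17, S28}
  layer 4: {S2, S6, S19, S25}
  layer 5: {S5, S7, S9, S27}
  layer 6: {S10}
Reachable set: {S0, S1, S2, S4, S5, S6, S7, S8, S9, S10, S13, S17, S19, S20, S21, S25, S27, S28}
Count = 18

18


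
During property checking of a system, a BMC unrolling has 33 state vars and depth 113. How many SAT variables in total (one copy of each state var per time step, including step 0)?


BMC unrolls to depth k, creating one copy of each state var for steps 0..k.
Step count = 113 + 1 = 114 (steps 0 through 113)
Vars per step = 33
Total = 33 * 114 = 3762

3762


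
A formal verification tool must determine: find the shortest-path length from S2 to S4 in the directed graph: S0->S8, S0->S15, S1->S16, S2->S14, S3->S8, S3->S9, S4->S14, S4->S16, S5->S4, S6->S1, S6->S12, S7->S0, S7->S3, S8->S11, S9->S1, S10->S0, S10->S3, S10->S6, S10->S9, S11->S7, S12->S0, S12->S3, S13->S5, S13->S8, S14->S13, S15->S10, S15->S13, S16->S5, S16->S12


BFS layer-by-layer from S2:
  dist 0: {S2}
  dist 1: {S14}
  dist 2: {S13}
  dist 3: {S5, S8}
  dist 4: {S4, S11}
  -> S4 reached at distance 4
Shortest path length = 4

4


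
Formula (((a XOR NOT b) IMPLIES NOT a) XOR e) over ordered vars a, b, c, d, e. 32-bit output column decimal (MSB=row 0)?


Formula: (((a XOR NOT b) IMPLIES NOT a) XOR e) over a, b, c, d, e (32 rows)
Evaluate each row (bits = a,b,c,d,e, MSB first):
  row 0 [00000]: (((0 XOR NOT 0) IMPLIES NOT 0) XOR 0) -> 1
  row 1 [00001]: (((0 XOR NOT 0) IMPLIES NOT 0) XOR 1) -> 0
  row 2 [00010]: (((0 XOR NOT 0) IMPLIES NOT 0) XOR 0) -> 1
  row 3 [00011]: (((0 XOR NOT 0) IMPLIES NOT 0) XOR 1) -> 0
  row 4 [00100]: (((0 XOR NOT 0) IMPLIES NOT 0) XOR 0) -> 1
  row 5 [00101]: (((0 XOR NOT 0) IMPLIES NOT 0) XOR 1) -> 0
  row 6 [00110]: (((0 XOR NOT 0) IMPLIES NOT 0) XOR 0) -> 1
  row 7 [00111]: (((0 XOR NOT 0) IMPLIES NOT 0) XOR 1) -> 0
  row 8 [01000]: (((0 XOR NOT 1) IMPLIES NOT 0) XOR 0) -> 1
  row 9 [01001]: (((0 XOR NOT 1) IMPLIES NOT 0) XOR 1) -> 0
  row 10 [01010]: (((0 XOR NOT 1) IMPLIES NOT 0) XOR 0) -> 1
  row 11 [01011]: (((0 XOR NOT 1) IMPLIES NOT 0) XOR 1) -> 0
  row 12 [01100]: (((0 XOR NOT 1) IMPLIES NOT 0) XOR 0) -> 1
  row 13 [01101]: (((0 XOR NOT 1) IMPLIES NOT 0) XOR 1) -> 0
  row 14 [01110]: (((0 XOR NOT 1) IMPLIES NOT 0) XOR 0) -> 1
  row 15 [01111]: (((0 XOR NOT 1) IMPLIES NOT 0) XOR 1) -> 0
  row 16 [10000]: (((1 XOR NOT 0) IMPLIES NOT 1) XOR 0) -> 1
  row 17 [10001]: (((1 XOR NOT 0) IMPLIES NOT 1) XOR 1) -> 0
  row 18 [10010]: (((1 XOR NOT 0) IMPLIES NOT 1) XOR 0) -> 1
  row 19 [10011]: (((1 XOR NOT 0) IMPLIES NOT 1) XOR 1) -> 0
  row 20 [10100]: (((1 XOR NOT 0) IMPLIES NOT 1) XOR 0) -> 1
  row 21 [10101]: (((1 XOR NOT 0) IMPLIES NOT 1) XOR 1) -> 0
  row 22 [10110]: (((1 XOR NOT 0) IMPLIES NOT 1) XOR 0) -> 1
  row 23 [10111]: (((1 XOR NOT 0) IMPLIES NOT 1) XOR 1) -> 0
  row 24 [11000]: (((1 XOR NOT 1) IMPLIES NOT 1) XOR 0) -> 0
  row 25 [11001]: (((1 XOR NOT 1) IMPLIES NOT 1) XOR 1) -> 1
  row 26 [11010]: (((1 XOR NOT 1) IMPLIES NOT 1) XOR 0) -> 0
  row 27 [11011]: (((1 XOR NOT 1) IMPLIES NOT 1) XOR 1) -> 1
  row 28 [11100]: (((1 XOR NOT 1) IMPLIES NOT 1) XOR 0) -> 0
  row 29 [11101]: (((1 XOR NOT 1) IMPLIES NOT 1) XOR 1) -> 1
  row 30 [11110]: (((1 XOR NOT 1) IMPLIES NOT 1) XOR 0) -> 0
  row 31 [11111]: (((1 XOR NOT 1) IMPLIES NOT 1) XOR 1) -> 1
Full result column, 4 rows per line (a,b,c fixed per line; d,e runs 00..11 left to right):
  rows 0-3 [a,b,c=000]: 1010  = hex A
  rows 4-7 [a,b,c=001]: 1010  = hex A
  rows 8-11 [a,b,c=010]: 1010  = hex A
  rows 12-15 [a,b,c=011]: 1010  = hex A
  rows 16-19 [a,b,c=100]: 1010  = hex A
  rows 20-23 [a,b,c=101]: 1010  = hex A
  rows 24-27 [a,b,c=110]: 0101  = hex 5
  rows 28-31 [a,b,c=111]: 0101  = hex 5
Output column (row 0 .. row 31) = 10101010101010101010101001010101
Output column grouped in 4s = 1010 1010 1010 1010 1010 1010 0101 0101 = 0xAAAAAA55
Convert to decimal digit by digit (value = value*16 + digit):
  A -> 10
  10*16 + 10 (A) = 170
  170*16 + 10 (A) = 2730
  2730*16 + 10 (A) = 43690
  43690*16 + 10 (A) = 699050
  699050*16 + 10 (A) = 11184810
  11184810*16 + 5 = 178956965
  178956965*16 + 5 = 2863311445
Decimal = 2863311445

2863311445


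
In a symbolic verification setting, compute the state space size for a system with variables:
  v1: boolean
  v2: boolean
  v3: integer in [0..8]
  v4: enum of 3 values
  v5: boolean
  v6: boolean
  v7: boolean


State space = product of domain sizes of all variables.
Domain sizes:
  v1 (boolean): 2
  v2 (boolean): 2
  v3 (integer in [0..8]): 9
  v4 (enum of 3 values): 3
  v5 (boolean): 2
  v6 (boolean): 2
  v7 (boolean): 2
Product = 2 * 2 * 9 * 3 * 2 * 2 * 2 = 864

864


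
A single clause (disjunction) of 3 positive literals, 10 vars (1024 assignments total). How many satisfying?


Step 1: Total=2^10=1024
Step 2: Unsat when all 3 false: 2^7=128
Step 3: Sat=1024-128=896

896


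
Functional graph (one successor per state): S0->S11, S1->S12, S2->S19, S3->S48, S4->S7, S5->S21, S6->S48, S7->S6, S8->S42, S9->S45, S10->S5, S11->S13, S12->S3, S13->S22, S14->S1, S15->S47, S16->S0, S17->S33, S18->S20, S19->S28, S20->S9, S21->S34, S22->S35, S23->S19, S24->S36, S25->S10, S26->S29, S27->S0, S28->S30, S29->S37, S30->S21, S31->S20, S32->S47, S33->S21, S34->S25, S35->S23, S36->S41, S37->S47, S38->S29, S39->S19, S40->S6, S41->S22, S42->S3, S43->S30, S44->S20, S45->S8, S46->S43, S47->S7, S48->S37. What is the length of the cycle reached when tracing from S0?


Trace from S0 until a state repeats:
  S0 -> S11 -> S13 -> S22 -> S35 -> S23 -> S19 -> S28 -> S30 -> S21 -> S34 -> S25 -> S10 -> S5 -> S21
S21 first seen at step 9, revisited at step 14.
Cycle length = 14 - 9 = 5

5


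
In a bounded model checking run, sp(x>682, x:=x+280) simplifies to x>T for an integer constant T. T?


Formula: sp(P, x:=E) = exists old_x. (x = E[old_x/x]) AND P[old_x/x] (old_x is the value of x before the assignment; eliminate old_x by solving x = E[old_x/x] for old_x)
Step 1: Precondition P: x>682, i.e. old_x > 682
Step 2: Assignment gives x = old_x + 280, so old_x = x - 280
Step 3: Substitute into P: x - 280 > 682
Step 4: Simplify: x > 682+280 = 962

962


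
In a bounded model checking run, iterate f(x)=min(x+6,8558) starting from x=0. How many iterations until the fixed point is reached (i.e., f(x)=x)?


Step 1: x=0, cap=8558, increment=6
Step 2: x grows by 6 each step until capped at 8558; fixed point is x=8558
Step 3: iterations = ceil(8558/6) = 1427

1427


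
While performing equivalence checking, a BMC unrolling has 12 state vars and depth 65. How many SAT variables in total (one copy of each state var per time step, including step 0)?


BMC unrolls to depth k, creating one copy of each state var for steps 0..k.
Step count = 65 + 1 = 66 (steps 0 through 65)
Vars per step = 12
Total = 12 * 66 = 792

792


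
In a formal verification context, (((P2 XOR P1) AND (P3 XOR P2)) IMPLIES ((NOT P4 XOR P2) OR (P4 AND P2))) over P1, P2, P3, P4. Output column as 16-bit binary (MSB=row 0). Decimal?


Formula: (((P2 XOR P1) AND (P3 XOR P2)) IMPLIES ((NOT P4 XOR P2) OR (P4 AND P2))) over P1, P2, P3, P4 (16 rows)
Evaluate each row (bits = P1,P2,P3,P4, MSB first):
  row 0 [0000]: (((0 XOR 0) AND (0 XOR 0)) IMPLIES ((NOT 0 XOR 0) OR (0 AND 0))) -> 1
  row 1 [0001]: (((0 XOR 0) AND (0 XOR 0)) IMPLIES ((NOT 1 XOR 0) OR (1 AND 0))) -> 1
  row 2 [0010]: (((0 XOR 0) AND (1 XOR 0)) IMPLIES ((NOT 0 XOR 0) OR (0 AND 0))) -> 1
  row 3 [0011]: (((0 XOR 0) AND (1 XOR 0)) IMPLIES ((NOT 1 XOR 0) OR (1 AND 0))) -> 1
  row 4 [0100]: (((1 XOR 0) AND (0 XOR 1)) IMPLIES ((NOT 0 XOR 1) OR (0 AND 1))) -> 0
  row 5 [0101]: (((1 XOR 0) AND (0 XOR 1)) IMPLIES ((NOT 1 XOR 1) OR (1 AND 1))) -> 1
  row 6 [0110]: (((1 XOR 0) AND (1 XOR 1)) IMPLIES ((NOT 0 XOR 1) OR (0 AND 1))) -> 1
  row 7 [0111]: (((1 XOR 0) AND (1 XOR 1)) IMPLIES ((NOT 1 XOR 1) OR (1 AND 1))) -> 1
  row 8 [1000]: (((0 XOR 1) AND (0 XOR 0)) IMPLIES ((NOT 0 XOR 0) OR (0 AND 0))) -> 1
  row 9 [1001]: (((0 XOR 1) AND (0 XOR 0)) IMPLIES ((NOT 1 XOR 0) OR (1 AND 0))) -> 1
  row 10 [1010]: (((0 XOR 1) AND (1 XOR 0)) IMPLIES ((NOT 0 XOR 0) OR (0 AND 0))) -> 1
  row 11 [1011]: (((0 XOR 1) AND (1 XOR 0)) IMPLIES ((NOT 1 XOR 0) OR (1 AND 0))) -> 0
  row 12 [1100]: (((1 XOR 1) AND (0 XOR 1)) IMPLIES ((NOT 0 XOR 1) OR (0 AND 1))) -> 1
  row 13 [1101]: (((1 XOR 1) AND (0 XOR 1)) IMPLIES ((NOT 1 XOR 1) OR (1 AND 1))) -> 1
  row 14 [1110]: (((1 XOR 1) AND (1 XOR 1)) IMPLIES ((NOT 0 XOR 1) OR (0 AND 1))) -> 1
  row 15 [1111]: (((1 XOR 1) AND (1 XOR 1)) IMPLIES ((NOT 1 XOR 1) OR (1 AND 1))) -> 1
Full result column, 4 rows per line (P1,P2 fixed per line; P3,P4 runs 00..11 left to right):
  rows 0-3 [P1,P2=00]: 1111  = hex F
  rows 4-7 [P1,P2=01]: 0111  = hex 7
  rows 8-11 [P1,P2=10]: 1110  = hex E
  rows 12-15 [P1,P2=11]: 1111  = hex F
Output column (row 0 .. row 15) = 1111011111101111
Output column grouped in 4s = 1111 0111 1110 1111 = 0xF7EF
Convert to decimal digit by digit (value = value*16 + digit):
  F -> 15
  15*16 + 7 = 247
  247*16 + 14 (E) = 3966
  3966*16 + 15 (F) = 63471
Decimal = 63471

63471


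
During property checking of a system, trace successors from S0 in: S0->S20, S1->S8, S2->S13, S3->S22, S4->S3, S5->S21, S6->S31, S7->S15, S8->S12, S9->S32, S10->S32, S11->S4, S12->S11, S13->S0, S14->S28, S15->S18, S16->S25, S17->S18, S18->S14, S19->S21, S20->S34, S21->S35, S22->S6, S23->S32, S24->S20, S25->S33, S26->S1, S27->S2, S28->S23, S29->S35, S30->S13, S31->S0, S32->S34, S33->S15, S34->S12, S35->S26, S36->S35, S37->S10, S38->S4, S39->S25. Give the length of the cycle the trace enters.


Trace from S0 until a state repeats:
  S0 -> S20 -> S34 -> S12 -> S11 -> S4 -> S3 -> S22 -> S6 -> S31 -> S0
S0 first seen at step 0, revisited at step 10.
Cycle length = 10 - 0 = 10

10


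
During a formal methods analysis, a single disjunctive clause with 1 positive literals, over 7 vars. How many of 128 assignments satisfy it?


Step 1: Total=2^7=128
Step 2: Unsat when all 1 false: 2^6=64
Step 3: Sat=128-64=64

64


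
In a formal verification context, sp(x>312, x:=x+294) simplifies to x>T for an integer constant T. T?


Formula: sp(P, x:=E) = exists old_x. (x = E[old_x/x]) AND P[old_x/x] (old_x is the value of x before the assignment; eliminate old_x by solving x = E[old_x/x] for old_x)
Step 1: Precondition P: x>312, i.e. old_x > 312
Step 2: Assignment gives x = old_x + 294, so old_x = x - 294
Step 3: Substitute into P: x - 294 > 312
Step 4: Simplify: x > 312+294 = 606

606


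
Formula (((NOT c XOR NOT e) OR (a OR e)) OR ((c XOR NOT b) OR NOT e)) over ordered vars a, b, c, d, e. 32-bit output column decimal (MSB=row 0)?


Formula: (((NOT c XOR NOT e) OR (a OR e)) OR ((c XOR NOT b) OR NOT e)) over a, b, c, d, e (32 rows)
Evaluate each row (bits = a,b,c,d,e, MSB first):
  row 0 [00000]: (((NOT 0 XOR NOT 0) OR (0 OR 0)) OR ((0 XOR NOT 0) OR NOT 0)) -> 1
  row 1 [00001]: (((NOT 0 XOR NOT 1) OR (0 OR 1)) OR ((0 XOR NOT 0) OR NOT 1)) -> 1
  row 2 [00010]: (((NOT 0 XOR NOT 0) OR (0 OR 0)) OR ((0 XOR NOT 0) OR NOT 0)) -> 1
  row 3 [00011]: (((NOT 0 XOR NOT 1) OR (0 OR 1)) OR ((0 XOR NOT 0) OR NOT 1)) -> 1
  row 4 [00100]: (((NOT 1 XOR NOT 0) OR (0 OR 0)) OR ((1 XOR NOT 0) OR NOT 0)) -> 1
  row 5 [00101]: (((NOT 1 XOR NOT 1) OR (0 OR 1)) OR ((1 XOR NOT 0) OR NOT 1)) -> 1
  row 6 [00110]: (((NOT 1 XOR NOT 0) OR (0 OR 0)) OR ((1 XOR NOT 0) OR NOT 0)) -> 1
  row 7 [00111]: (((NOT 1 XOR NOT 1) OR (0 OR 1)) OR ((1 XOR NOT 0) OR NOT 1)) -> 1
  row 8 [01000]: (((NOT 0 XOR NOT 0) OR (0 OR 0)) OR ((0 XOR NOT 1) OR NOT 0)) -> 1
  row 9 [01001]: (((NOT 0 XOR NOT 1) OR (0 OR 1)) OR ((0 XOR NOT 1) OR NOT 1)) -> 1
  row 10 [01010]: (((NOT 0 XOR NOT 0) OR (0 OR 0)) OR ((0 XOR NOT 1) OR NOT 0)) -> 1
  row 11 [01011]: (((NOT 0 XOR NOT 1) OR (0 OR 1)) OR ((0 XOR NOT 1) OR NOT 1)) -> 1
  row 12 [01100]: (((NOT 1 XOR NOT 0) OR (0 OR 0)) OR ((1 XOR NOT 1) OR NOT 0)) -> 1
  row 13 [01101]: (((NOT 1 XOR NOT 1) OR (0 OR 1)) OR ((1 XOR NOT 1) OR NOT 1)) -> 1
  row 14 [01110]: (((NOT 1 XOR NOT 0) OR (0 OR 0)) OR ((1 XOR NOT 1) OR NOT 0)) -> 1
  row 15 [01111]: (((NOT 1 XOR NOT 1) OR (0 OR 1)) OR ((1 XOR NOT 1) OR NOT 1)) -> 1
  row 16 [10000]: (((NOT 0 XOR NOT 0) OR (1 OR 0)) OR ((0 XOR NOT 0) OR NOT 0)) -> 1
  row 17 [10001]: (((NOT 0 XOR NOT 1) OR (1 OR 1)) OR ((0 XOR NOT 0) OR NOT 1)) -> 1
  row 18 [10010]: (((NOT 0 XOR NOT 0) OR (1 OR 0)) OR ((0 XOR NOT 0) OR NOT 0)) -> 1
  row 19 [10011]: (((NOT 0 XOR NOT 1) OR (1 OR 1)) OR ((0 XOR NOT 0) OR NOT 1)) -> 1
  row 20 [10100]: (((NOT 1 XOR NOT 0) OR (1 OR 0)) OR ((1 XOR NOT 0) OR NOT 0)) -> 1
  row 21 [10101]: (((NOT 1 XOR NOT 1) OR (1 OR 1)) OR ((1 XOR NOT 0) OR NOT 1)) -> 1
  row 22 [10110]: (((NOT 1 XOR NOT 0) OR (1 OR 0)) OR ((1 XOR NOT 0) OR NOT 0)) -> 1
  row 23 [10111]: (((NOT 1 XOR NOT 1) OR (1 OR 1)) OR ((1 XOR NOT 0) OR NOT 1)) -> 1
  row 24 [11000]: (((NOT 0 XOR NOT 0) OR (1 OR 0)) OR ((0 XOR NOT 1) OR NOT 0)) -> 1
  row 25 [11001]: (((NOT 0 XOR NOT 1) OR (1 OR 1)) OR ((0 XOR NOT 1) OR NOT 1)) -> 1
  row 26 [11010]: (((NOT 0 XOR NOT 0) OR (1 OR 0)) OR ((0 XOR NOT 1) OR NOT 0)) -> 1
  row 27 [11011]: (((NOT 0 XOR NOT 1) OR (1 OR 1)) OR ((0 XOR NOT 1) OR NOT 1)) -> 1
  row 28 [11100]: (((NOT 1 XOR NOT 0) OR (1 OR 0)) OR ((1 XOR NOT 1) OR NOT 0)) -> 1
  row 29 [11101]: (((NOT 1 XOR NOT 1) OR (1 OR 1)) OR ((1 XOR NOT 1) OR NOT 1)) -> 1
  row 30 [11110]: (((NOT 1 XOR NOT 0) OR (1 OR 0)) OR ((1 XOR NOT 1) OR NOT 0)) -> 1
  row 31 [11111]: (((NOT 1 XOR NOT 1) OR (1 OR 1)) OR ((1 XOR NOT 1) OR NOT 1)) -> 1
Full result column, 4 rows per line (a,b,c fixed per line; d,e runs 00..11 left to right):
  rows 0-3 [a,b,c=000]: 1111  = hex F
  rows 4-7 [a,b,c=001]: 1111  = hex F
  rows 8-11 [a,b,c=010]: 1111  = hex F
  rows 12-15 [a,b,c=011]: 1111  = hex F
  rows 16-19 [a,b,c=100]: 1111  = hex F
  rows 20-23 [a,b,c=101]: 1111  = hex F
  rows 24-27 [a,b,c=110]: 1111  = hex F
  rows 28-31 [a,b,c=111]: 1111  = hex F
Output column (row 0 .. row 31) = 11111111111111111111111111111111
Output column grouped in 4s = 1111 1111 1111 1111 1111 1111 1111 1111 = 0xFFFFFFFF
Convert to decimal digit by digit (value = value*16 + digit):
  F -> 15
  15*16 + 15 (F) = 255
  255*16 + 15 (F) = 4095
  4095*16 + 15 (F) = 65535
  65535*16 + 15 (F) = 1048575
  1048575*16 + 15 (F) = 16777215
  16777215*16 + 15 (F) = 268435455
  268435455*16 + 15 (F) = 4294967295
Decimal = 4294967295

4294967295


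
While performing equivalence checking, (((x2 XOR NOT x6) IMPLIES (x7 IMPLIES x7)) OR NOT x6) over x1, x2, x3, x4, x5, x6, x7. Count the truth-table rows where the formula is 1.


Formula: (((x2 XOR NOT x6) IMPLIES (x7 IMPLIES x7)) OR NOT x6) over 7 vars (128 rows)
Evaluate each row (x1, x2, x3, x4, x5, x6, x7 as bits, MSB first):
  row 0 [0000000]: (((0 XOR NOT 0) IMPLIES (0 IMPLIES 0)) OR NOT 0) -> 1
  row 1 [0000001]: (((0 XOR NOT 0) IMPLIES (1 IMPLIES 1)) OR NOT 0) -> 1
  row 2 [0000010]: (((0 XOR NOT 1) IMPLIES (0 IMPLIES 0)) OR NOT 1) -> 1
  row 3 [0000011]: (((0 XOR NOT 1) IMPLIES (1 IMPLIES 1)) OR NOT 1) -> 1
  row 4 [0000100]: (((0 XOR NOT 0) IMPLIES (0 IMPLIES 0)) OR NOT 0) -> 1
  (every remaining row is evaluated the same way; all 128 results are listed next)
Full result column, 8 rows per line (x1,x2,x3,x4 fixed per line; x5,x6,x7 runs 000..111 left to right):
  rows 0-7 [x1,x2,x3,x4=0000]: 11111111  (ones: 8)
  rows 8-15 [x1,x2,x3,x4=0001]: 11111111  (ones: 8)
  rows 16-23 [x1,x2,x3,x4=0010]: 11111111  (ones: 8)
  rows 24-31 [x1,x2,x3,x4=0011]: 11111111  (ones: 8)
  rows 32-39 [x1,x2,x3,x4=0100]: 11111111  (ones: 8)
  rows 40-47 [x1,x2,x3,x4=0101]: 11111111  (ones: 8)
  rows 48-55 [x1,x2,x3,x4=0110]: 11111111  (ones: 8)
  rows 56-63 [x1,x2,x3,x4=0111]: 11111111  (ones: 8)
  rows 64-71 [x1,x2,x3,x4=1000]: 11111111  (ones: 8)
  rows 72-79 [x1,x2,x3,x4=1001]: 11111111  (ones: 8)
  rows 80-87 [x1,x2,x3,x4=1010]: 11111111  (ones: 8)
  rows 88-95 [x1,x2,x3,x4=1011]: 11111111  (ones: 8)
  rows 96-103 [x1,x2,x3,x4=1100]: 11111111  (ones: 8)
  rows 104-111 [x1,x2,x3,x4=1101]: 11111111  (ones: 8)
  rows 112-119 [x1,x2,x3,x4=1110]: 11111111  (ones: 8)
  rows 120-127 [x1,x2,x3,x4=1111]: 11111111  (ones: 8)
Count of 1-rows = 8+8+8+8+8+8+8+8+8+8+8+8+8+8+8+8 = 128

128


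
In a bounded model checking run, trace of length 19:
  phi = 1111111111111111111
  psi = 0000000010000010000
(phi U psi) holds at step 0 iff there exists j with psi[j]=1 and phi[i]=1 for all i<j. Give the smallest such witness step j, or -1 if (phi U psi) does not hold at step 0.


(phi U psi) at 0: need smallest j with psi[j]=1 and phi[i]=1 for all i in [0,j).
Scan from step 0:
  step 0: phi=1, psi=0 -> continue
  step 1: phi=1, psi=0 -> continue
  step 2: phi=1, psi=0 -> continue
  step 3: phi=1, psi=0 -> continue
  step 8: psi=1 and phi held for [0,8) -> witness found
Witness step = 8

8


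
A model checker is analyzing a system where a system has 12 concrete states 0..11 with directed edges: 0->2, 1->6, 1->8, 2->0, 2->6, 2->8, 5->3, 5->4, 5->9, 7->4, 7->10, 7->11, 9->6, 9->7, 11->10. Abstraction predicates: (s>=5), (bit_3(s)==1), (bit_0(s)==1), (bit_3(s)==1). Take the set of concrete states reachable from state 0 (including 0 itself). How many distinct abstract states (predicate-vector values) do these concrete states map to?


BFS from 0:
Concrete reachable: {0, 2, 6, 8}
Abstract via predicates (s>=5), (bit_3(s)==1), (bit_0(s)==1), (bit_3(s)==1):
  (0,0,0,0) <- {0, 2}
  (1,0,0,0) <- {6}
  (1,1,0,1) <- {8}
Distinct abstract states = 3

3


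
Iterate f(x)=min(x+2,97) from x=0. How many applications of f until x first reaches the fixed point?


Step 1: x=0, cap=97, increment=2
Step 2: x grows by 2 each step until capped at 97; fixed point is x=97
Step 3: iterations = ceil(97/2) = 49

49


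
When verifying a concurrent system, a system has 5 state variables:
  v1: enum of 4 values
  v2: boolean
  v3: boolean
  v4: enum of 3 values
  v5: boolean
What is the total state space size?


State space = product of domain sizes of all variables.
Domain sizes:
  v1 (enum of 4 values): 4
  v2 (boolean): 2
  v3 (boolean): 2
  v4 (enum of 3 values): 3
  v5 (boolean): 2
Product = 4 * 2 * 2 * 3 * 2 = 96

96


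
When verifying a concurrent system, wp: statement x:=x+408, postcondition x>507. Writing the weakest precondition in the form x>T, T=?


Formula: wp(x:=E, P) = P[E/x] (substitute E for x in postcondition)
Step 1: Postcondition: x>507
Step 2: Substitute x+408 for x: x+408>507
Step 3: Solve for x: x > 507-408 = 99

99


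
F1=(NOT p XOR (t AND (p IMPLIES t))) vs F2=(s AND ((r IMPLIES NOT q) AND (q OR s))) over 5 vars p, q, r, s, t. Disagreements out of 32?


F1 = (NOT p XOR (t AND (p IMPLIES t)))
F2 = (s AND ((r IMPLIES NOT q) AND (q OR s)))
Evaluate both on each of 32 rows (bits = p,q,r,s,t):
  row 0 [00000]: F1=1 F2=0 (differ) -> 1
  row 1 [00001]: F1=0 F2=0 -> 0
  row 2 [00010]: F1=1 F2=1 -> 0
  row 3 [00011]: F1=0 F2=1 (differ) -> 1
  row 4 [00100]: F1=1 F2=0 (differ) -> 1
  row 5 [00101]: F1=0 F2=0 -> 0
  row 6 [00110]: F1=1 F2=1 -> 0
  row 7 [00111]: F1=0 F2=1 (differ) -> 1
  row 8 [01000]: F1=1 F2=0 (differ) -> 1
  row 9 [01001]: F1=0 F2=0 -> 0
  row 10 [01010]: F1=1 F2=1 -> 0
  row 11 [01011]: F1=0 F2=1 (differ) -> 1
  row 12 [01100]: F1=1 F2=0 (differ) -> 1
  row 13 [01101]: F1=0 F2=0 -> 0
  row 14 [01110]: F1=1 F2=0 (differ) -> 1
  row 15 [01111]: F1=0 F2=0 -> 0
  row 16 [10000]: F1=0 F2=0 -> 0
  row 17 [10001]: F1=1 F2=0 (differ) -> 1
  row 18 [10010]: F1=0 F2=1 (differ) -> 1
  row 19 [10011]: F1=1 F2=1 -> 0
  row 20 [10100]: F1=0 F2=0 -> 0
  row 21 [10101]: F1=1 F2=0 (differ) -> 1
  row 22 [10110]: F1=0 F2=1 (differ) -> 1
  row 23 [10111]: F1=1 F2=1 -> 0
  row 24 [11000]: F1=0 F2=0 -> 0
  row 25 [11001]: F1=1 F2=0 (differ) -> 1
  row 26 [11010]: F1=0 F2=1 (differ) -> 1
  row 27 [11011]: F1=1 F2=1 -> 0
  row 28 [11100]: F1=0 F2=0 -> 0
  row 29 [11101]: F1=1 F2=0 (differ) -> 1
  row 30 [11110]: F1=0 F2=0 -> 0
  row 31 [11111]: F1=1 F2=0 (differ) -> 1
Full result column, 8 rows per line (p,q fixed per line; r,s,t runs 000..111 left to right):
  rows 0-7 [p,q=00]: 10011001  (ones: 4)
  rows 8-15 [p,q=01]: 10011010  (ones: 4)
  rows 16-23 [p,q=10]: 01100110  (ones: 4)
  rows 24-31 [p,q=11]: 01100101  (ones: 4)
Disagreements = 4+4+4+4 = 16

16


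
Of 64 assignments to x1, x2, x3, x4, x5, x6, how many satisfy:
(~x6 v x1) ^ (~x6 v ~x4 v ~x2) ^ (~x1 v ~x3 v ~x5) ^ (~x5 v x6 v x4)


CNF with 4 clauses over 6 vars (64 assignments).
An assignment satisfies CNF iff every clause has >=1 true literal.
Check each row (bits = x1,x2,x3,x4,x5,x6; clause T/F shown):
  row 0 [000000]: clauses=TTTT -> 1
  row 1 [000001]: clauses=FTTT -> 0
  row 2 [000010]: clauses=TTTF -> 0
  row 3 [000011]: clauses=FTTT -> 0
  row 4 [000100]: clauses=TTTT -> 1
  (every remaining row is evaluated the same way; all 64 results are listed next)
Full result column, 8 rows per line (x1,x2,x3 fixed per line; x4,x5,x6 runs 000..111 left to right):
  rows 0-7 [x1,x2,x3=000]: 10001010  (ones: 3)
  rows 8-15 [x1,x2,x3=001]: 10001010  (ones: 3)
  rows 16-23 [x1,x2,x3=010]: 10001010  (ones: 3)
  rows 24-31 [x1,x2,x3=011]: 10001010  (ones: 3)
  rows 32-39 [x1,x2,x3=100]: 11011111  (ones: 7)
  rows 40-47 [x1,x2,x3=101]: 11001100  (ones: 4)
  rows 48-55 [x1,x2,x3=110]: 11011010  (ones: 5)
  rows 56-63 [x1,x2,x3=111]: 11001000  (ones: 3)
Satisfying assignments = 3+3+3+3+7+4+5+3 = 31

31


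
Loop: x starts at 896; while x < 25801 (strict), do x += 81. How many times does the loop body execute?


Step 1: x goes from 896 toward 25801 by 81; the body runs while x<25801, so iterations = ceil((bound-start)/step)
Step 2: Distance=24905
Step 3: ceil(24905/81)=308

308


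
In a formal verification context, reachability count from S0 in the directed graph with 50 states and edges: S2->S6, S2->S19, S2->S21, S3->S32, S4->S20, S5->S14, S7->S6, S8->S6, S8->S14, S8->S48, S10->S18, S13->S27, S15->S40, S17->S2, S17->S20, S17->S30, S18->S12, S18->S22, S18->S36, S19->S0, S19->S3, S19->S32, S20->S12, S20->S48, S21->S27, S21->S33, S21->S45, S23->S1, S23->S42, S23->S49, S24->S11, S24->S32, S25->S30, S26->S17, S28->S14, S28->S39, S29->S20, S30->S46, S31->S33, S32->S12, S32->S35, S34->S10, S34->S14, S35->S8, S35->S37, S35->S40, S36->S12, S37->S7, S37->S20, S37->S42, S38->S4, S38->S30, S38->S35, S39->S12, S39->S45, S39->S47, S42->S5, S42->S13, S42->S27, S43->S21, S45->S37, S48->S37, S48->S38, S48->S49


BFS from S0:
  layer 0: {S0}
Reachable set: {S0}
Count = 1

1


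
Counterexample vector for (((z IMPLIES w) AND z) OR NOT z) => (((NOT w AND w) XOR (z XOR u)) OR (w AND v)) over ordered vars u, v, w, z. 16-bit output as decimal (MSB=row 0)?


F1 = (((z IMPLIES w) AND z) OR NOT z)
F2 = (((NOT w AND w) XOR (z XOR u)) OR (w AND v))
Counterexample to F1=>F2 is where F1=1 and F2=0.
Evaluate each row (bits = u,v,w,z, MSB first):
  row 0 [0000]: F1=1 F2=0 -> F1&~F2 -> 1
  row 1 [0001]: F1=0 F2=1 -> F1&~F2 -> 0
  row 2 [0010]: F1=1 F2=0 -> F1&~F2 -> 1
  row 3 [0011]: F1=1 F2=1 -> F1&~F2 -> 0
  row 4 [0100]: F1=1 F2=0 -> F1&~F2 -> 1
  row 5 [0101]: F1=0 F2=1 -> F1&~F2 -> 0
  row 6 [0110]: F1=1 F2=1 -> F1&~F2 -> 0
  row 7 [0111]: F1=1 F2=1 -> F1&~F2 -> 0
  row 8 [1000]: F1=1 F2=1 -> F1&~F2 -> 0
  row 9 [1001]: F1=0 F2=0 -> F1&~F2 -> 0
  row 10 [1010]: F1=1 F2=1 -> F1&~F2 -> 0
  row 11 [1011]: F1=1 F2=0 -> F1&~F2 -> 1
  row 12 [1100]: F1=1 F2=1 -> F1&~F2 -> 0
  row 13 [1101]: F1=0 F2=0 -> F1&~F2 -> 0
  row 14 [1110]: F1=1 F2=1 -> F1&~F2 -> 0
  row 15 [1111]: F1=1 F2=1 -> F1&~F2 -> 0
Full result column, 4 rows per line (u,v fixed per line; w,z runs 00..11 left to right):
  rows 0-3 [u,v=00]: 1010  = hex A
  rows 4-7 [u,v=01]: 1000  = hex 8
  rows 8-11 [u,v=10]: 0001  = hex 1
  rows 12-15 [u,v=11]: 0000  = hex 0
Counterexample vector (row 0 .. row 15) = 1010100000010000
Output column grouped in 4s = 1010 1000 0001 0000 = 0xA810
Convert to decimal digit by digit (value = value*16 + digit):
  A -> 10
  10*16 + 8 = 168
  168*16 + 1 = 2689
  2689*16 + 0 = 43024
Decimal = 43024

43024


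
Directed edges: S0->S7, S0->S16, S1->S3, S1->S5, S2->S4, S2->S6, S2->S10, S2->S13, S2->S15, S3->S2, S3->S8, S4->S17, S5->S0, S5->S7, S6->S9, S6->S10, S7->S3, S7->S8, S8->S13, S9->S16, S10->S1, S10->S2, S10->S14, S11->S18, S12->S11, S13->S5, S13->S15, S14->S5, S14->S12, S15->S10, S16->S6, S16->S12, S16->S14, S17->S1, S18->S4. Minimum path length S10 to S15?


BFS layer-by-layer from S10:
  dist 0: {S10}
  dist 1: {S1, S2, S14}
  dist 2: {S3, S4, S5, S6, S12, S13, S15}
  -> S15 reached at distance 2
Shortest path length = 2

2


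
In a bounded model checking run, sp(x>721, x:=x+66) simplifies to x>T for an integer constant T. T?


Formula: sp(P, x:=E) = exists old_x. (x = E[old_x/x]) AND P[old_x/x] (old_x is the value of x before the assignment; eliminate old_x by solving x = E[old_x/x] for old_x)
Step 1: Precondition P: x>721, i.e. old_x > 721
Step 2: Assignment gives x = old_x + 66, so old_x = x - 66
Step 3: Substitute into P: x - 66 > 721
Step 4: Simplify: x > 721+66 = 787

787


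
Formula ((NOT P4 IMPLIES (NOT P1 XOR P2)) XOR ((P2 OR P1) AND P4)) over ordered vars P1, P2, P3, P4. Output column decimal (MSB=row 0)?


Formula: ((NOT P4 IMPLIES (NOT P1 XOR P2)) XOR ((P2 OR P1) AND P4)) over P1, P2, P3, P4 (16 rows)
Evaluate each row (bits = P1,P2,P3,P4, MSB first):
  row 0 [0000]: ((NOT 0 IMPLIES (NOT 0 XOR 0)) XOR ((0 OR 0) AND 0)) -> 1
  row 1 [0001]: ((NOT 1 IMPLIES (NOT 0 XOR 0)) XOR ((0 OR 0) AND 1)) -> 1
  row 2 [0010]: ((NOT 0 IMPLIES (NOT 0 XOR 0)) XOR ((0 OR 0) AND 0)) -> 1
  row 3 [0011]: ((NOT 1 IMPLIES (NOT 0 XOR 0)) XOR ((0 OR 0) AND 1)) -> 1
  row 4 [0100]: ((NOT 0 IMPLIES (NOT 0 XOR 1)) XOR ((1 OR 0) AND 0)) -> 0
  row 5 [0101]: ((NOT 1 IMPLIES (NOT 0 XOR 1)) XOR ((1 OR 0) AND 1)) -> 0
  row 6 [0110]: ((NOT 0 IMPLIES (NOT 0 XOR 1)) XOR ((1 OR 0) AND 0)) -> 0
  row 7 [0111]: ((NOT 1 IMPLIES (NOT 0 XOR 1)) XOR ((1 OR 0) AND 1)) -> 0
  row 8 [1000]: ((NOT 0 IMPLIES (NOT 1 XOR 0)) XOR ((0 OR 1) AND 0)) -> 0
  row 9 [1001]: ((NOT 1 IMPLIES (NOT 1 XOR 0)) XOR ((0 OR 1) AND 1)) -> 0
  row 10 [1010]: ((NOT 0 IMPLIES (NOT 1 XOR 0)) XOR ((0 OR 1) AND 0)) -> 0
  row 11 [1011]: ((NOT 1 IMPLIES (NOT 1 XOR 0)) XOR ((0 OR 1) AND 1)) -> 0
  row 12 [1100]: ((NOT 0 IMPLIES (NOT 1 XOR 1)) XOR ((1 OR 1) AND 0)) -> 1
  row 13 [1101]: ((NOT 1 IMPLIES (NOT 1 XOR 1)) XOR ((1 OR 1) AND 1)) -> 0
  row 14 [1110]: ((NOT 0 IMPLIES (NOT 1 XOR 1)) XOR ((1 OR 1) AND 0)) -> 1
  row 15 [1111]: ((NOT 1 IMPLIES (NOT 1 XOR 1)) XOR ((1 OR 1) AND 1)) -> 0
Full result column, 4 rows per line (P1,P2 fixed per line; P3,P4 runs 00..11 left to right):
  rows 0-3 [P1,P2=00]: 1111  = hex F
  rows 4-7 [P1,P2=01]: 0000  = hex 0
  rows 8-11 [P1,P2=10]: 0000  = hex 0
  rows 12-15 [P1,P2=11]: 1010  = hex A
Output column (row 0 .. row 15) = 1111000000001010
Output column grouped in 4s = 1111 0000 0000 1010 = 0xF00A
Convert to decimal digit by digit (value = value*16 + digit):
  F -> 15
  15*16 + 0 = 240
  240*16 + 0 = 3840
  3840*16 + 10 (A) = 61450
Decimal = 61450

61450
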